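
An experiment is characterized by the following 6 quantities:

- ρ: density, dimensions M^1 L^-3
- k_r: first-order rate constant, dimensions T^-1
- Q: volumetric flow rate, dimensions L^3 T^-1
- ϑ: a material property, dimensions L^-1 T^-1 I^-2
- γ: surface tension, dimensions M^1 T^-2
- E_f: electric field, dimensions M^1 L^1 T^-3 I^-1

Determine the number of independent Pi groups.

There are 6 variables and 4 base dimensions (M, L, T, I).
The dimension matrix has rank 4.
Independent dimensionless groups: 6 − 4 = 2.

2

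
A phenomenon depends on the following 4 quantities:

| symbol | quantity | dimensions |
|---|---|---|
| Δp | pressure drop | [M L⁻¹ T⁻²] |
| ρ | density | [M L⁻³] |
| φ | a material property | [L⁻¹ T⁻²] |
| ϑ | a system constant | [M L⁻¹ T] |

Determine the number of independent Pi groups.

There are 4 variables and 3 base dimensions (M, L, T).
The dimension matrix has rank 3.
Independent dimensionless groups: 4 − 3 = 1.

1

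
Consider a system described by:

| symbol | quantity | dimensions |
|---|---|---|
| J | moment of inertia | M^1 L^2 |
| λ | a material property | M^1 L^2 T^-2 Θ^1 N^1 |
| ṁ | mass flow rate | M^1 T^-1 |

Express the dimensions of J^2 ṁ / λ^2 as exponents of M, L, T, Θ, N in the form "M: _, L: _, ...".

Collect each base-dimension exponent across the product:
  M: 2·(1) − 2·(1) + (1) = 1
  L: 2·(2) − 2·(2) + (0) = 0
  T: 2·(0) − 2·(-2) + (-1) = 3
  Θ: 2·(0) − 2·(1) + (0) = -2
  N: 2·(0) − 2·(1) + (0) = -2
So the dimensions are [M T³ Θ⁻² N⁻²].

M: 1, L: 0, T: 3, Θ: -2, N: -2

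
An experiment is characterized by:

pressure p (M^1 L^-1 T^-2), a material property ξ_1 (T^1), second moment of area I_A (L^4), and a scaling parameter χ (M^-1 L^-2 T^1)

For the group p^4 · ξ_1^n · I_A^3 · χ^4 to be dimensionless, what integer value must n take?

Balance the T exponent: (1)·n from ξ_1, plus 4·(-2) + 3·(0) + 4·(1) = -4 from the rest, must sum to zero.
n − 4 = 0, so n = 4.

4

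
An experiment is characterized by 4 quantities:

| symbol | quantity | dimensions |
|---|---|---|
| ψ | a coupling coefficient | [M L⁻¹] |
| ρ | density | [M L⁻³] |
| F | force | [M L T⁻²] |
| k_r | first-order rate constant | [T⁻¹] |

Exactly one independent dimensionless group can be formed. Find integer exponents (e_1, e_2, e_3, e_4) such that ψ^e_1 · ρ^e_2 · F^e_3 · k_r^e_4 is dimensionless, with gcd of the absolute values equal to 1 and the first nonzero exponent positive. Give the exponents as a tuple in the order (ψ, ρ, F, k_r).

M: e_1·(1) + e_2·(1) + e_3·(1) + e_4·(0) = 0
L: e_1·(-1) + e_2·(-3) + e_3·(1) + e_4·(0) = 0
T: e_1·(0) + e_2·(0) + e_3·(-2) + e_4·(-1) = 0
Solving this homogeneous linear system for the smallest-integer solution (first nonzero entry positive) gives (2, -1, -1, 2).

(2, -1, -1, 2)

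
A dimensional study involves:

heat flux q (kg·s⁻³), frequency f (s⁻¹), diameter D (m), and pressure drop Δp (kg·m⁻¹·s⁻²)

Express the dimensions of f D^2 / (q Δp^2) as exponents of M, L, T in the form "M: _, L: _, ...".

Collect each base-dimension exponent across the product:
  M: −(1) + (0) + 2·(0) − 2·(1) = -3
  L: −(0) + (0) + 2·(1) − 2·(-1) = 4
  T: −(-3) + (-1) + 2·(0) − 2·(-2) = 6
So the dimensions are [M⁻³ L⁴ T⁶].

M: -3, L: 4, T: 6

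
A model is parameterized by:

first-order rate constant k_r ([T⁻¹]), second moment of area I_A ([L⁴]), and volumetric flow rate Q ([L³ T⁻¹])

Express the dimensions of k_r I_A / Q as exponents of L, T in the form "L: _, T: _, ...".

Collect each base-dimension exponent across the product:
  L: (0) + (4) − (3) = 1
  T: (-1) + (0) − (-1) = 0
So the dimensions are [L].

L: 1, T: 0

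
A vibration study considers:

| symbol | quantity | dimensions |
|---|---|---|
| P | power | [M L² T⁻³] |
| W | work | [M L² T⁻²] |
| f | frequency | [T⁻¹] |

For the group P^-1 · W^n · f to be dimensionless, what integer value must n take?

Balance the M exponent: (1)·n from W, plus −(1) + (0) = -1 from the rest, must sum to zero.
n − 1 = 0, so n = 1.

1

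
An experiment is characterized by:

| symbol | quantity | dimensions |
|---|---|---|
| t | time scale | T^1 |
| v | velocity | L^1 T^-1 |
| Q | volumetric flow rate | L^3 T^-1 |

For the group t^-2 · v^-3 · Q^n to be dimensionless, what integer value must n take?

Balance the L exponent: (3)·n from Q, plus −2·(0) − 3·(1) = -3 from the rest, must sum to zero.
3n − 3 = 0, so n = 1.

1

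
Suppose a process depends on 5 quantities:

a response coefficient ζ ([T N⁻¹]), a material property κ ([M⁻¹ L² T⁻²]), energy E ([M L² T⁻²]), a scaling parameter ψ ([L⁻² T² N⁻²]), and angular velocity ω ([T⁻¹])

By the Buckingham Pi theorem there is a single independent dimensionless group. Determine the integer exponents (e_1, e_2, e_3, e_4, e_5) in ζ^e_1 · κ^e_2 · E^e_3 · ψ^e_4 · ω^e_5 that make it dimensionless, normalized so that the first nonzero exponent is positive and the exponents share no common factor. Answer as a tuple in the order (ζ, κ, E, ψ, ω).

(4, -1, -1, -2, 4)

M: e_1·(0) + e_2·(-1) + e_3·(1) + e_4·(0) + e_5·(0) = 0
L: e_1·(0) + e_2·(2) + e_3·(2) + e_4·(-2) + e_5·(0) = 0
T: e_1·(1) + e_2·(-2) + e_3·(-2) + e_4·(2) + e_5·(-1) = 0
N: e_1·(-1) + e_2·(0) + e_3·(0) + e_4·(-2) + e_5·(0) = 0
Solving this homogeneous linear system for the smallest-integer solution (first nonzero entry positive) gives (4, -1, -1, -2, 4).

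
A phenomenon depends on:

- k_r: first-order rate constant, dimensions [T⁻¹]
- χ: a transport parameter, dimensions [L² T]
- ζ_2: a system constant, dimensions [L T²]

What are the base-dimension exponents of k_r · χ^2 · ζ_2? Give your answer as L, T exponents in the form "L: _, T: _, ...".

L: 5, T: 3

Collect each base-dimension exponent across the product:
  L: (0) + 2·(2) + (1) = 5
  T: (-1) + 2·(1) + (2) = 3
So the dimensions are [L⁵ T³].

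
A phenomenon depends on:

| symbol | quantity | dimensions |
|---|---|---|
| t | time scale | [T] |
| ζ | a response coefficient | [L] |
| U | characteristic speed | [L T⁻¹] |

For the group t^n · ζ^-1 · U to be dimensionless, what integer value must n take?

Balance the T exponent: (1)·n from t, plus −(0) + (-1) = -1 from the rest, must sum to zero.
n − 1 = 0, so n = 1.

1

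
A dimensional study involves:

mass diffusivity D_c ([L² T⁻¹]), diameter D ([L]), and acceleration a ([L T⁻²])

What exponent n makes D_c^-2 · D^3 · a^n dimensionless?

Balance the L exponent: (1)·n from a, plus −2·(2) + 3·(1) = -1 from the rest, must sum to zero.
n − 1 = 0, so n = 1.

1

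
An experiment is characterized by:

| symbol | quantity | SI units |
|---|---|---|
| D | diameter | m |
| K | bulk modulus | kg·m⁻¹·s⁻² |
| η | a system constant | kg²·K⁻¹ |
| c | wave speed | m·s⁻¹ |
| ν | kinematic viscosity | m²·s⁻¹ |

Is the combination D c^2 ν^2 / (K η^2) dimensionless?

no

Sum the exponent of each base dimension across the product:
  M: [D]_M − [K]_M − 2·[η]_M + 2·[c]_M + 2·[ν]_M = (0) − (1) − 2·(2) + 2·(0) + 2·(0) = -5
  L: [D]_L − [K]_L − 2·[η]_L + 2·[c]_L + 2·[ν]_L = (1) − (-1) − 2·(0) + 2·(1) + 2·(2) = 8
  T: [D]_T − [K]_T − 2·[η]_T + 2·[c]_T + 2·[ν]_T = (0) − (-2) − 2·(0) + 2·(-1) + 2·(-1) = -2
  Θ: [D]_Θ − [K]_Θ − 2·[η]_Θ + 2·[c]_Θ + 2·[ν]_Θ = (0) − (0) − 2·(-1) + 2·(0) + 2·(0) = 2
Net dimensions [M⁻⁵ L⁸ T⁻² Θ²] ≠ [1] — not dimensionless.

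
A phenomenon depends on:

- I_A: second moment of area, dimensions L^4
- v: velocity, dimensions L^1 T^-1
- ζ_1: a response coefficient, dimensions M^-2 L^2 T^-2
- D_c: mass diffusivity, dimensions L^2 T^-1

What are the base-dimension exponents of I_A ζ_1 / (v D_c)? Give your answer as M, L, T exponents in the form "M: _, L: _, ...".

Collect each base-dimension exponent across the product:
  M: (0) − (0) + (-2) − (0) = -2
  L: (4) − (1) + (2) − (2) = 3
  T: (0) − (-1) + (-2) − (-1) = 0
So the dimensions are [M⁻² L³].

M: -2, L: 3, T: 0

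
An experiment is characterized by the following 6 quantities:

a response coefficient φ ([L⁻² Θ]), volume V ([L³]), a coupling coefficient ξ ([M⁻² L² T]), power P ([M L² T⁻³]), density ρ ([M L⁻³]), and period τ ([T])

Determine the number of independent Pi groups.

2

There are 6 variables and 4 base dimensions (M, L, T, Θ).
The dimension matrix has rank 4.
Independent dimensionless groups: 6 − 4 = 2.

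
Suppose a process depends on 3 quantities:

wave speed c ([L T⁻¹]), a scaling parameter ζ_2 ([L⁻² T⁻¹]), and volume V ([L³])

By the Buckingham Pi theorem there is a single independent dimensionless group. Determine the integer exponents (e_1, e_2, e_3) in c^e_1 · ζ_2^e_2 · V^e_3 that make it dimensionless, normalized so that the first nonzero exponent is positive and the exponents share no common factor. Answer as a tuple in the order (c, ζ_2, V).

L: e_1·(1) + e_2·(-2) + e_3·(3) = 0
T: e_1·(-1) + e_2·(-1) + e_3·(0) = 0
Solving this homogeneous linear system for the smallest-integer solution (first nonzero entry positive) gives (1, -1, -1).

(1, -1, -1)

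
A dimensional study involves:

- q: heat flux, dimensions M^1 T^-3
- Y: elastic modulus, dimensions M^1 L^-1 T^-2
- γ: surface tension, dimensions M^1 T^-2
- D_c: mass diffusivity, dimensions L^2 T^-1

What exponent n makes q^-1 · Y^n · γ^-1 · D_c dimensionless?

Balance the M exponent: (1)·n from Y, plus −(1) − (1) + (0) = -2 from the rest, must sum to zero.
n − 2 = 0, so n = 2.

2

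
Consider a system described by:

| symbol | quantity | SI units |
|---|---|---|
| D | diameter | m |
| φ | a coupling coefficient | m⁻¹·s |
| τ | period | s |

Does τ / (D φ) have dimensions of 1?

yes

Sum the exponent of each base dimension across the product:
  L: −[D]_L − [φ]_L + [τ]_L = −(1) − (-1) + (0) = 0
  T: −[D]_T − [φ]_T + [τ]_T = −(0) − (1) + (1) = 0
All base exponents vanish — dimensionless.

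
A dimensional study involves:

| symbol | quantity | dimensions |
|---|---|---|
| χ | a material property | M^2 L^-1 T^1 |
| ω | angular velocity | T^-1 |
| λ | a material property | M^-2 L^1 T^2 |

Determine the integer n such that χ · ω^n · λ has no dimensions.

3

Balance the T exponent: (-1)·n from ω, plus (1) + (2) = 3 from the rest, must sum to zero.
−n + 3 = 0, so n = 3.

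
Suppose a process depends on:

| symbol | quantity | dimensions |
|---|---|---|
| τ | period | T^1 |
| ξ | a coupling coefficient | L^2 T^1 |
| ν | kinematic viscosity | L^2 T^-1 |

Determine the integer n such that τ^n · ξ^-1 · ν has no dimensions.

Balance the T exponent: (1)·n from τ, plus −(1) + (-1) = -2 from the rest, must sum to zero.
n − 2 = 0, so n = 2.

2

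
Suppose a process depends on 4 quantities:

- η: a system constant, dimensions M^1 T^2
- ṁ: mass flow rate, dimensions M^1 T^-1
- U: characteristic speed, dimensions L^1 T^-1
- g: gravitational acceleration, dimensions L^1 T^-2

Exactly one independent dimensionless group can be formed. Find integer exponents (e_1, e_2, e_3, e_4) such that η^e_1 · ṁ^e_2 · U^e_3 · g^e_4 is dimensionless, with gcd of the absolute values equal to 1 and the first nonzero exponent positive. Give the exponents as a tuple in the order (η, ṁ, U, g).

M: e_1·(1) + e_2·(1) + e_3·(0) + e_4·(0) = 0
L: e_1·(0) + e_2·(0) + e_3·(1) + e_4·(1) = 0
T: e_1·(2) + e_2·(-1) + e_3·(-1) + e_4·(-2) = 0
Solving this homogeneous linear system for the smallest-integer solution (first nonzero entry positive) gives (1, -1, -3, 3).

(1, -1, -3, 3)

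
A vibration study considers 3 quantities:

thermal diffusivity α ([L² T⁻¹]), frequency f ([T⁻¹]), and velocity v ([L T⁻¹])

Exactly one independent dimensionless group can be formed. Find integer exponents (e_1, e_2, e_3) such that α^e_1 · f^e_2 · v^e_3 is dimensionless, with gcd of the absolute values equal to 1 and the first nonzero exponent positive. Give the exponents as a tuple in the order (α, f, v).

(1, 1, -2)

L: e_1·(2) + e_2·(0) + e_3·(1) = 0
T: e_1·(-1) + e_2·(-1) + e_3·(-1) = 0
Solving this homogeneous linear system for the smallest-integer solution (first nonzero entry positive) gives (1, 1, -2).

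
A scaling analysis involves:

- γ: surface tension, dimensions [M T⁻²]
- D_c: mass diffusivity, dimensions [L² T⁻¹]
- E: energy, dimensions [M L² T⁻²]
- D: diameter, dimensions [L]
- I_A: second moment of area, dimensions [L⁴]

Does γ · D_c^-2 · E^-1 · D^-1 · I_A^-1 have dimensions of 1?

no

Sum the exponent of each base dimension across the product:
  M: [γ]_M − 2·[D_c]_M − [E]_M − [D]_M − [I_A]_M = (1) − 2·(0) − (1) − (0) − (0) = 0
  L: [γ]_L − 2·[D_c]_L − [E]_L − [D]_L − [I_A]_L = (0) − 2·(2) − (2) − (1) − (4) = -11
  T: [γ]_T − 2·[D_c]_T − [E]_T − [D]_T − [I_A]_T = (-2) − 2·(-1) − (-2) − (0) − (0) = 2
Net dimensions [L⁻¹¹ T²] ≠ [1] — not dimensionless.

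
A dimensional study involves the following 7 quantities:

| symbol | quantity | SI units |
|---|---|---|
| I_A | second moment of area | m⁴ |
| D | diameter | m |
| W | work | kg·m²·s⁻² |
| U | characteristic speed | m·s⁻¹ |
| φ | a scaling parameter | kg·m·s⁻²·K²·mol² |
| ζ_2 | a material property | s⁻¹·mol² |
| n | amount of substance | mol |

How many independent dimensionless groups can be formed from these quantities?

There are 7 variables and 5 base dimensions (M, L, T, Θ, N).
The dimension matrix has rank 5.
Independent dimensionless groups: 7 − 5 = 2.

2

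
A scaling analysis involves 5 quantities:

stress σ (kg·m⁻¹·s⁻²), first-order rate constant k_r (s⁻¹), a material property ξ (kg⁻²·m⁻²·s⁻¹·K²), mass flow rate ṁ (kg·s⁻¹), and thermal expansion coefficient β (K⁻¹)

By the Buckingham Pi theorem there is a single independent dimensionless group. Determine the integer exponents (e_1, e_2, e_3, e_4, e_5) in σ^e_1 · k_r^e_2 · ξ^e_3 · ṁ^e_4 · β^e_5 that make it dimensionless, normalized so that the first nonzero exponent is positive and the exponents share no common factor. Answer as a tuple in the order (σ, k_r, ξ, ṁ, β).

M: e_1·(1) + e_2·(0) + e_3·(-2) + e_4·(1) + e_5·(0) = 0
L: e_1·(-1) + e_2·(0) + e_3·(-2) + e_4·(0) + e_5·(0) = 0
T: e_1·(-2) + e_2·(-1) + e_3·(-1) + e_4·(-1) + e_5·(0) = 0
Θ: e_1·(0) + e_2·(0) + e_3·(2) + e_4·(0) + e_5·(-1) = 0
Solving this homogeneous linear system for the smallest-integer solution (first nonzero entry positive) gives (2, 1, -1, -4, -2).

(2, 1, -1, -4, -2)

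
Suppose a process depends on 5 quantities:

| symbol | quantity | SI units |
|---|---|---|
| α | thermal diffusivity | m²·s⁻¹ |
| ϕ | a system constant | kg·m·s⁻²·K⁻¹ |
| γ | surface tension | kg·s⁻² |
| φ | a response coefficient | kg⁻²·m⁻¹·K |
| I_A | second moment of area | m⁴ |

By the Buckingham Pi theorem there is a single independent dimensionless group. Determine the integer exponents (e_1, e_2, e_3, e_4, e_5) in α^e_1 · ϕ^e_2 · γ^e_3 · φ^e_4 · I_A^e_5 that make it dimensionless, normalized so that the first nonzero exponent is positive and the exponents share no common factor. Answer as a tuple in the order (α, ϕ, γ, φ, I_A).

(4, -1, -1, -1, -2)

M: e_1·(0) + e_2·(1) + e_3·(1) + e_4·(-2) + e_5·(0) = 0
L: e_1·(2) + e_2·(1) + e_3·(0) + e_4·(-1) + e_5·(4) = 0
T: e_1·(-1) + e_2·(-2) + e_3·(-2) + e_4·(0) + e_5·(0) = 0
Θ: e_1·(0) + e_2·(-1) + e_3·(0) + e_4·(1) + e_5·(0) = 0
Solving this homogeneous linear system for the smallest-integer solution (first nonzero entry positive) gives (4, -1, -1, -1, -2).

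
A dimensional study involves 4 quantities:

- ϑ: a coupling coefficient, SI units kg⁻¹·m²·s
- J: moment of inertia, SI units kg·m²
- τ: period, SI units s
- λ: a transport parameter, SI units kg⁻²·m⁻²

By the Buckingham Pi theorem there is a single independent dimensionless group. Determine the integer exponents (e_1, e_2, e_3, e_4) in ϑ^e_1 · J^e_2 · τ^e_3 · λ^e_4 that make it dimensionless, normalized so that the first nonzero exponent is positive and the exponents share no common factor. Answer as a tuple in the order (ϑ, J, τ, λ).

M: e_1·(-1) + e_2·(1) + e_3·(0) + e_4·(-2) = 0
L: e_1·(2) + e_2·(2) + e_3·(0) + e_4·(-2) = 0
T: e_1·(1) + e_2·(0) + e_3·(1) + e_4·(0) = 0
Solving this homogeneous linear system for the smallest-integer solution (first nonzero entry positive) gives (1, -3, -1, -2).

(1, -3, -1, -2)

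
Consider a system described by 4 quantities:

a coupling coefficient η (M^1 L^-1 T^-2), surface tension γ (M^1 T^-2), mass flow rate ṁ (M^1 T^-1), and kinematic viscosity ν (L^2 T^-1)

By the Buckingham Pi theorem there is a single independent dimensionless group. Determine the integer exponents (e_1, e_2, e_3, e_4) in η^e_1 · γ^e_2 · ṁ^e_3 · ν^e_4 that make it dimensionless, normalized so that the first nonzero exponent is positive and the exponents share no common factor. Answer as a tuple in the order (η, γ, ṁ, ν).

(2, -3, 1, 1)

M: e_1·(1) + e_2·(1) + e_3·(1) + e_4·(0) = 0
L: e_1·(-1) + e_2·(0) + e_3·(0) + e_4·(2) = 0
T: e_1·(-2) + e_2·(-2) + e_3·(-1) + e_4·(-1) = 0
Solving this homogeneous linear system for the smallest-integer solution (first nonzero entry positive) gives (2, -3, 1, 1).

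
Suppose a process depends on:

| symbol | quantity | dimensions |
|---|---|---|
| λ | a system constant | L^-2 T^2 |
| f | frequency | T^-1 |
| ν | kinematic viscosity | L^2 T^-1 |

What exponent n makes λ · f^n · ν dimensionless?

1

Balance the T exponent: (-1)·n from f, plus (2) + (-1) = 1 from the rest, must sum to zero.
−n + 1 = 0, so n = 1.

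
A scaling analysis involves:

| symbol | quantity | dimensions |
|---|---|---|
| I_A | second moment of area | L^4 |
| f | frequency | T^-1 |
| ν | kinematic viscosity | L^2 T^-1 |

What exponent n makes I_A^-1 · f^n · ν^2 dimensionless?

Balance the T exponent: (-1)·n from f, plus −(0) + 2·(-1) = -2 from the rest, must sum to zero.
−n − 2 = 0, so n = -2.

-2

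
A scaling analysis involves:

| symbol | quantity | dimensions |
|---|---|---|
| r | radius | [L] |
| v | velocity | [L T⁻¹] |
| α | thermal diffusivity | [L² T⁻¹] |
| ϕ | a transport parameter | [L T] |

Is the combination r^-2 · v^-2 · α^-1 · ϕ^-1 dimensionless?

no

Sum the exponent of each base dimension across the product:
  L: −2·[r]_L − 2·[v]_L − [α]_L − [ϕ]_L = −2·(1) − 2·(1) − (2) − (1) = -7
  T: −2·[r]_T − 2·[v]_T − [α]_T − [ϕ]_T = −2·(0) − 2·(-1) − (-1) − (1) = 2
Net dimensions [L⁻⁷ T²] ≠ [1] — not dimensionless.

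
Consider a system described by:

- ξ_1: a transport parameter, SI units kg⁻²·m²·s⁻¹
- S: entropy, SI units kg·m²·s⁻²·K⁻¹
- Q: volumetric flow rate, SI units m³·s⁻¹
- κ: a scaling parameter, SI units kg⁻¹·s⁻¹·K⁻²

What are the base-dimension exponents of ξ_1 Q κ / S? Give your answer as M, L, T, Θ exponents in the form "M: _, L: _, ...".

M: -4, L: 3, T: -1, Θ: -1

Collect each base-dimension exponent across the product:
  M: (-2) − (1) + (0) + (-1) = -4
  L: (2) − (2) + (3) + (0) = 3
  T: (-1) − (-2) + (-1) + (-1) = -1
  Θ: (0) − (-1) + (0) + (-2) = -1
So the dimensions are [M⁻⁴ L³ T⁻¹ Θ⁻¹].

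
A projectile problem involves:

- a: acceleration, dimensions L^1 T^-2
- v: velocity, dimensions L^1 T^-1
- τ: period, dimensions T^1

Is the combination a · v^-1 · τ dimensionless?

Sum the exponent of each base dimension across the product:
  M: [a]_M − [v]_M + [τ]_M = (0) − (0) + (0) = 0
  L: [a]_L − [v]_L + [τ]_L = (1) − (1) + (0) = 0
  T: [a]_T − [v]_T + [τ]_T = (-2) − (-1) + (1) = 0
All base exponents vanish — dimensionless.

yes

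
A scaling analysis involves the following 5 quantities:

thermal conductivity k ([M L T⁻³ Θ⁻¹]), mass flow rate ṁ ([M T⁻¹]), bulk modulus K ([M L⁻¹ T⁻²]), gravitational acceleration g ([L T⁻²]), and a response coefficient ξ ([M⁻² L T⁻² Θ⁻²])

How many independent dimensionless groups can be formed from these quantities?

There are 5 variables and 4 base dimensions (M, L, T, Θ).
The dimension matrix has rank 4.
Independent dimensionless groups: 5 − 4 = 1.

1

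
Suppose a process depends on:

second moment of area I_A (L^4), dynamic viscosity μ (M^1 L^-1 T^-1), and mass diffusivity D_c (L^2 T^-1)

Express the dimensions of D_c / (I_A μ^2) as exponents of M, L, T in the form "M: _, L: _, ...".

Collect each base-dimension exponent across the product:
  M: −(0) − 2·(1) + (0) = -2
  L: −(4) − 2·(-1) + (2) = 0
  T: −(0) − 2·(-1) + (-1) = 1
So the dimensions are [M⁻² T].

M: -2, L: 0, T: 1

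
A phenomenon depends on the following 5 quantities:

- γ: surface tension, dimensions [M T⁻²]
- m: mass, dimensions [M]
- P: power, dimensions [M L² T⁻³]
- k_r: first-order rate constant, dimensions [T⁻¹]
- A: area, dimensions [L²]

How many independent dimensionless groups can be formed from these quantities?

2

There are 5 variables and 3 base dimensions (M, L, T).
The dimension matrix has rank 3.
Independent dimensionless groups: 5 − 3 = 2.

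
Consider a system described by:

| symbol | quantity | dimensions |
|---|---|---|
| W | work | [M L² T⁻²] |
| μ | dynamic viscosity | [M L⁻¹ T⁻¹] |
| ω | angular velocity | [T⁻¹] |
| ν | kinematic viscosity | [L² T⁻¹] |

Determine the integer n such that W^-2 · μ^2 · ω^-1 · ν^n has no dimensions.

Balance the L exponent: (2)·n from ν, plus −2·(2) + 2·(-1) − (0) = -6 from the rest, must sum to zero.
2n − 6 = 0, so n = 3.

3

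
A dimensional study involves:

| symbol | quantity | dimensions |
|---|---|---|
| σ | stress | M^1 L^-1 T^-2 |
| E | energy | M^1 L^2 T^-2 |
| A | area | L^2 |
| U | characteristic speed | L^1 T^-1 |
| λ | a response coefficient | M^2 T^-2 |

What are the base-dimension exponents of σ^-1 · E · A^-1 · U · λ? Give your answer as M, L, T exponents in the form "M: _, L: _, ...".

M: 2, L: 2, T: -3

Collect each base-dimension exponent across the product:
  M: −(1) + (1) − (0) + (0) + (2) = 2
  L: −(-1) + (2) − (2) + (1) + (0) = 2
  T: −(-2) + (-2) − (0) + (-1) + (-2) = -3
So the dimensions are [M² L² T⁻³].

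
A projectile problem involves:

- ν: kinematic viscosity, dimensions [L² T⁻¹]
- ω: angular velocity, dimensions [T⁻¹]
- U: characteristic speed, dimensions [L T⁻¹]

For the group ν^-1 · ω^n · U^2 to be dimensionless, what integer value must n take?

-1

Balance the T exponent: (-1)·n from ω, plus −(-1) + 2·(-1) = -1 from the rest, must sum to zero.
−n − 1 = 0, so n = -1.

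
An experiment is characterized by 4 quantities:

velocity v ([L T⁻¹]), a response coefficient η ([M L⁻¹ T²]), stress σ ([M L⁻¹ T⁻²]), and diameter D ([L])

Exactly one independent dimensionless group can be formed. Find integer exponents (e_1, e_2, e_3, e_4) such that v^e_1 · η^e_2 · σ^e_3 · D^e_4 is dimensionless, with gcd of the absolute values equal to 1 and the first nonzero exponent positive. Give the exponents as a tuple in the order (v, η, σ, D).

(4, 1, -1, -4)

M: e_1·(0) + e_2·(1) + e_3·(1) + e_4·(0) = 0
L: e_1·(1) + e_2·(-1) + e_3·(-1) + e_4·(1) = 0
T: e_1·(-1) + e_2·(2) + e_3·(-2) + e_4·(0) = 0
Solving this homogeneous linear system for the smallest-integer solution (first nonzero entry positive) gives (4, 1, -1, -4).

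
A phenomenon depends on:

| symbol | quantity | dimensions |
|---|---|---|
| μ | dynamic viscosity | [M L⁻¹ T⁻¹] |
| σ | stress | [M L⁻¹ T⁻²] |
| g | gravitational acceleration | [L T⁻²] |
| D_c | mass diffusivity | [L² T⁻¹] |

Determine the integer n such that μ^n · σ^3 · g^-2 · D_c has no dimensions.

-3

Balance the M exponent: (1)·n from μ, plus 3·(1) − 2·(0) + (0) = 3 from the rest, must sum to zero.
n + 3 = 0, so n = -3.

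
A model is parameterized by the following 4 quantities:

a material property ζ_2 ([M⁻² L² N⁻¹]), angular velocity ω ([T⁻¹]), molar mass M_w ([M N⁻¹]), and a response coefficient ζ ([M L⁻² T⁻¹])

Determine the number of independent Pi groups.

There are 4 variables and 4 base dimensions (M, L, T, N).
The dimension matrix has rank 4.
Independent dimensionless groups: 4 − 4 = 0.

0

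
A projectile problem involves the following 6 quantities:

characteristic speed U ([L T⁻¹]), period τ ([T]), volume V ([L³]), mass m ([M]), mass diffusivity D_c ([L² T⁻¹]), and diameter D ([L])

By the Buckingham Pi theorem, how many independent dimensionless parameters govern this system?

There are 6 variables and 3 base dimensions (M, L, T).
The dimension matrix has rank 3.
Independent dimensionless groups: 6 − 3 = 3.

3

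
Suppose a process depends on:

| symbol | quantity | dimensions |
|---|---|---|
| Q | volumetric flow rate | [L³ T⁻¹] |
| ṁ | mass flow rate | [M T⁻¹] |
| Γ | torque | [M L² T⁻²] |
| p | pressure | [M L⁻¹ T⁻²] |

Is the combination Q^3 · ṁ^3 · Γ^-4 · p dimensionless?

yes

Sum the exponent of each base dimension across the product:
  M: 3·[Q]_M + 3·[ṁ]_M − 4·[Γ]_M + [p]_M = 3·(0) + 3·(1) − 4·(1) + (1) = 0
  L: 3·[Q]_L + 3·[ṁ]_L − 4·[Γ]_L + [p]_L = 3·(3) + 3·(0) − 4·(2) + (-1) = 0
  T: 3·[Q]_T + 3·[ṁ]_T − 4·[Γ]_T + [p]_T = 3·(-1) + 3·(-1) − 4·(-2) + (-2) = 0
  I: 3·[Q]_I + 3·[ṁ]_I − 4·[Γ]_I + [p]_I = 3·(0) + 3·(0) − 4·(0) + (0) = 0
All base exponents vanish — dimensionless.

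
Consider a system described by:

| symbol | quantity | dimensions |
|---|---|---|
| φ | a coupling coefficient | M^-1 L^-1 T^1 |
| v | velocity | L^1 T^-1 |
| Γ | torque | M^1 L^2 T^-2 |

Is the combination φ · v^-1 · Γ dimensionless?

yes

Sum the exponent of each base dimension across the product:
  M: [φ]_M − [v]_M + [Γ]_M = (-1) − (0) + (1) = 0
  L: [φ]_L − [v]_L + [Γ]_L = (-1) − (1) + (2) = 0
  T: [φ]_T − [v]_T + [Γ]_T = (1) − (-1) + (-2) = 0
All base exponents vanish — dimensionless.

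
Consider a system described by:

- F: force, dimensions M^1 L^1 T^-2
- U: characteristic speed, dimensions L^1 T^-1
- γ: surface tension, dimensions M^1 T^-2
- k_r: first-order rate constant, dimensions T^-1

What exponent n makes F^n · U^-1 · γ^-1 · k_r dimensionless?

Balance the M exponent: (1)·n from F, plus −(0) − (1) + (0) = -1 from the rest, must sum to zero.
n − 1 = 0, so n = 1.

1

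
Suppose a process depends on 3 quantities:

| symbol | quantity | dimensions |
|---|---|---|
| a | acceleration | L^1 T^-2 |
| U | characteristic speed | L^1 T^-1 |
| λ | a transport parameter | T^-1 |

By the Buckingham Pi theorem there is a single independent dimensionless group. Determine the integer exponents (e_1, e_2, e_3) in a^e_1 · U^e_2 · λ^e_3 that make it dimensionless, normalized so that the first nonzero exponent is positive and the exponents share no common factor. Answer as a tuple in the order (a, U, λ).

L: e_1·(1) + e_2·(1) + e_3·(0) = 0
T: e_1·(-2) + e_2·(-1) + e_3·(-1) = 0
Solving this homogeneous linear system for the smallest-integer solution (first nonzero entry positive) gives (1, -1, -1).

(1, -1, -1)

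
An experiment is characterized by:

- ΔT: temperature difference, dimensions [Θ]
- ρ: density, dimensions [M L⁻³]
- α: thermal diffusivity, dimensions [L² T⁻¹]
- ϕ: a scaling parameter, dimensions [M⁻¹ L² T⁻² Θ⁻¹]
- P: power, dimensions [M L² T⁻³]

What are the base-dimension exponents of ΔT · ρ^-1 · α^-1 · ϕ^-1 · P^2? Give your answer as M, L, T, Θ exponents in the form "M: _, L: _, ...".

M: 2, L: 3, T: -3, Θ: 2

Collect each base-dimension exponent across the product:
  M: (0) − (1) − (0) − (-1) + 2·(1) = 2
  L: (0) − (-3) − (2) − (2) + 2·(2) = 3
  T: (0) − (0) − (-1) − (-2) + 2·(-3) = -3
  Θ: (1) − (0) − (0) − (-1) + 2·(0) = 2
So the dimensions are [M² L³ T⁻³ Θ²].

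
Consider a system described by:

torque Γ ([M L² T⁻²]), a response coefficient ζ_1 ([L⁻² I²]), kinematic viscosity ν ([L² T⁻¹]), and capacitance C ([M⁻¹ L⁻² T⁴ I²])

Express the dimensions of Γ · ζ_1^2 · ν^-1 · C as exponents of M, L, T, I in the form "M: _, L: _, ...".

M: 0, L: -6, T: 3, I: 6

Collect each base-dimension exponent across the product:
  M: (1) + 2·(0) − (0) + (-1) = 0
  L: (2) + 2·(-2) − (2) + (-2) = -6
  T: (-2) + 2·(0) − (-1) + (4) = 3
  I: (0) + 2·(2) − (0) + (2) = 6
So the dimensions are [L⁻⁶ T³ I⁶].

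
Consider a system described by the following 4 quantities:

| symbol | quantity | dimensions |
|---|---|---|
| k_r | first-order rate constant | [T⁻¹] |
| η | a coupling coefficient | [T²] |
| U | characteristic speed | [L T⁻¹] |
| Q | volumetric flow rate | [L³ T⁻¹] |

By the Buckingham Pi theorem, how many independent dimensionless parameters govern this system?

2

There are 4 variables and 2 base dimensions (L, T).
The dimension matrix has rank 2.
Independent dimensionless groups: 4 − 2 = 2.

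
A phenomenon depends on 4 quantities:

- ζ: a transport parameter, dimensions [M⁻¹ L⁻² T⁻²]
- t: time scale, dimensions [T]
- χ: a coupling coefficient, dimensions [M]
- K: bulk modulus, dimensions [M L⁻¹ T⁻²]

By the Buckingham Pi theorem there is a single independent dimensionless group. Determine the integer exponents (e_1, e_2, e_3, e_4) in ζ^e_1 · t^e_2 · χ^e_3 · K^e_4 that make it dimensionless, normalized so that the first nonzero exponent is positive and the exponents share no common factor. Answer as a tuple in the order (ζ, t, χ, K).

(1, -2, 3, -2)

M: e_1·(-1) + e_2·(0) + e_3·(1) + e_4·(1) = 0
L: e_1·(-2) + e_2·(0) + e_3·(0) + e_4·(-1) = 0
T: e_1·(-2) + e_2·(1) + e_3·(0) + e_4·(-2) = 0
Solving this homogeneous linear system for the smallest-integer solution (first nonzero entry positive) gives (1, -2, 3, -2).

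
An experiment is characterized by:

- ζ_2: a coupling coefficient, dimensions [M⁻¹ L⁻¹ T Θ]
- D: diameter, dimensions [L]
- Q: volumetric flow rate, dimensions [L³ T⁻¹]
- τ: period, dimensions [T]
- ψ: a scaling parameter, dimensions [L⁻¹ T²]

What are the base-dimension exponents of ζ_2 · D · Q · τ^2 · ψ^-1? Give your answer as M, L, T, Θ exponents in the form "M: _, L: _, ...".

M: -1, L: 4, T: 0, Θ: 1

Collect each base-dimension exponent across the product:
  M: (-1) + (0) + (0) + 2·(0) − (0) = -1
  L: (-1) + (1) + (3) + 2·(0) − (-1) = 4
  T: (1) + (0) + (-1) + 2·(1) − (2) = 0
  Θ: (1) + (0) + (0) + 2·(0) − (0) = 1
So the dimensions are [M⁻¹ L⁴ Θ].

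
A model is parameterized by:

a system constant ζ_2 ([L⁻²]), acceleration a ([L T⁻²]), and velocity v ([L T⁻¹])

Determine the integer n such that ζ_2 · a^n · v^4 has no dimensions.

Balance the L exponent: (1)·n from a, plus (-2) + 4·(1) = 2 from the rest, must sum to zero.
n + 2 = 0, so n = -2.

-2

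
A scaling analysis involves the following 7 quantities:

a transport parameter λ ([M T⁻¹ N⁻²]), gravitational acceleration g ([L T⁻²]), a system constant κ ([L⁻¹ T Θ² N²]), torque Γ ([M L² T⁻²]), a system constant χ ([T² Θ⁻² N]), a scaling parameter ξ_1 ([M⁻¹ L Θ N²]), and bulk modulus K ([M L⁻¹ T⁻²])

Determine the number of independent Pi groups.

There are 7 variables and 5 base dimensions (M, L, T, Θ, N).
The dimension matrix has rank 5.
Independent dimensionless groups: 7 − 5 = 2.

2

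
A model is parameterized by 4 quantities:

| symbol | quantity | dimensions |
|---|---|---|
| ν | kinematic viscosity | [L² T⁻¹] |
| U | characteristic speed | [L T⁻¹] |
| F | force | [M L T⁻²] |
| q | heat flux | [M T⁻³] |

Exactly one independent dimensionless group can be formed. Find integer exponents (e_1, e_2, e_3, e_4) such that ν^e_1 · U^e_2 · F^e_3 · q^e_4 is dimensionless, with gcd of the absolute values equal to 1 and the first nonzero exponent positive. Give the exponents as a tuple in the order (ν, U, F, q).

(2, -3, -1, 1)

M: e_1·(0) + e_2·(0) + e_3·(1) + e_4·(1) = 0
L: e_1·(2) + e_2·(1) + e_3·(1) + e_4·(0) = 0
T: e_1·(-1) + e_2·(-1) + e_3·(-2) + e_4·(-3) = 0
Solving this homogeneous linear system for the smallest-integer solution (first nonzero entry positive) gives (2, -3, -1, 1).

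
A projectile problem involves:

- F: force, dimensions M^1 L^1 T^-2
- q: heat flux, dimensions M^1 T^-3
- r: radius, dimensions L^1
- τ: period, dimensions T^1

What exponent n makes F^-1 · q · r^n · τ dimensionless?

Balance the L exponent: (1)·n from r, plus −(1) + (0) + (0) = -1 from the rest, must sum to zero.
n − 1 = 0, so n = 1.

1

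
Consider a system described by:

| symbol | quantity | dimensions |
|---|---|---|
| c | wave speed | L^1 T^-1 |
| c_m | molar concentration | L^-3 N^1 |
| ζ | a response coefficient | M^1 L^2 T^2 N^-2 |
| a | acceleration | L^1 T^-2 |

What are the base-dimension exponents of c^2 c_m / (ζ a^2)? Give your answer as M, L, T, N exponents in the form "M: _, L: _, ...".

Collect each base-dimension exponent across the product:
  M: 2·(0) + (0) − (1) − 2·(0) = -1
  L: 2·(1) + (-3) − (2) − 2·(1) = -5
  T: 2·(-1) + (0) − (2) − 2·(-2) = 0
  N: 2·(0) + (1) − (-2) − 2·(0) = 3
So the dimensions are [M⁻¹ L⁻⁵ N³].

M: -1, L: -5, T: 0, N: 3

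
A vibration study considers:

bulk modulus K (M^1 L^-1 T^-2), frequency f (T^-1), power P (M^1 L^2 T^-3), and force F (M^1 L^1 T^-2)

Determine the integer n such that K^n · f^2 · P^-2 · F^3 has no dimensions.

Balance the M exponent: (1)·n from K, plus 2·(0) − 2·(1) + 3·(1) = 1 from the rest, must sum to zero.
n + 1 = 0, so n = -1.

-1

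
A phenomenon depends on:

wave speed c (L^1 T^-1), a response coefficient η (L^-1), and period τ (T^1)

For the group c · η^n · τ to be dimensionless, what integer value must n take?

1

Balance the L exponent: (-1)·n from η, plus (1) + (0) = 1 from the rest, must sum to zero.
−n + 1 = 0, so n = 1.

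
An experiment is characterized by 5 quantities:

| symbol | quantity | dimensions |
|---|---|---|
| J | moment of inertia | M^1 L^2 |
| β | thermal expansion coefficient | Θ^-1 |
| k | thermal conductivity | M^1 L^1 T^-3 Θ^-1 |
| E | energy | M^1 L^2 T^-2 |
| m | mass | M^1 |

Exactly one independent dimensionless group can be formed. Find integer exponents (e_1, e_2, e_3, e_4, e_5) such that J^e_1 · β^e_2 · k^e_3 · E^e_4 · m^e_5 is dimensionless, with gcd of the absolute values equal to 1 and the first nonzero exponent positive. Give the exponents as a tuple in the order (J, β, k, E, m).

(2, -2, 2, -3, -1)

M: e_1·(1) + e_2·(0) + e_3·(1) + e_4·(1) + e_5·(1) = 0
L: e_1·(2) + e_2·(0) + e_3·(1) + e_4·(2) + e_5·(0) = 0
T: e_1·(0) + e_2·(0) + e_3·(-3) + e_4·(-2) + e_5·(0) = 0
Θ: e_1·(0) + e_2·(-1) + e_3·(-1) + e_4·(0) + e_5·(0) = 0
Solving this homogeneous linear system for the smallest-integer solution (first nonzero entry positive) gives (2, -2, 2, -3, -1).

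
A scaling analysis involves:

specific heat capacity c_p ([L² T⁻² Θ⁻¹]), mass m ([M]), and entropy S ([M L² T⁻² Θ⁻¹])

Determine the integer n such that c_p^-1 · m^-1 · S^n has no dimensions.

Balance the M exponent: (1)·n from S, plus −(0) − (1) = -1 from the rest, must sum to zero.
n − 1 = 0, so n = 1.

1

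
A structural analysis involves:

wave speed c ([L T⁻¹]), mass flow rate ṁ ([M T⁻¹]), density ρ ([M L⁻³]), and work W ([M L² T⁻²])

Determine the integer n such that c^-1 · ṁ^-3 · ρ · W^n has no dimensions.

2

Balance the M exponent: (1)·n from W, plus −(0) − 3·(1) + (1) = -2 from the rest, must sum to zero.
n − 2 = 0, so n = 2.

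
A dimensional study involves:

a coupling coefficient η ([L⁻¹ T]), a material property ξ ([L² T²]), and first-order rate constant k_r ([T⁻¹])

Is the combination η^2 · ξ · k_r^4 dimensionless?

Sum the exponent of each base dimension across the product:
  L: 2·[η]_L + [ξ]_L + 4·[k_r]_L = 2·(-1) + (2) + 4·(0) = 0
  T: 2·[η]_T + [ξ]_T + 4·[k_r]_T = 2·(1) + (2) + 4·(-1) = 0
All base exponents vanish — dimensionless.

yes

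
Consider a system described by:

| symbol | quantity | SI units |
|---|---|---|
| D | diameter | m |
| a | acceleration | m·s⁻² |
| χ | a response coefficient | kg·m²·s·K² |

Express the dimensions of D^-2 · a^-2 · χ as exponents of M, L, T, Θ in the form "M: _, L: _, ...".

Collect each base-dimension exponent across the product:
  M: −2·(0) − 2·(0) + (1) = 1
  L: −2·(1) − 2·(1) + (2) = -2
  T: −2·(0) − 2·(-2) + (1) = 5
  Θ: −2·(0) − 2·(0) + (2) = 2
So the dimensions are [M L⁻² T⁵ Θ²].

M: 1, L: -2, T: 5, Θ: 2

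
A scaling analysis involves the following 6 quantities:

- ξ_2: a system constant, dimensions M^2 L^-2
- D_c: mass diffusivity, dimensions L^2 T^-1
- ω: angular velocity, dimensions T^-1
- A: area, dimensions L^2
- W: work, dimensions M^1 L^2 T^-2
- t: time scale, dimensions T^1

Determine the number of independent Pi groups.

3

There are 6 variables and 3 base dimensions (M, L, T).
The dimension matrix has rank 3.
Independent dimensionless groups: 6 − 3 = 3.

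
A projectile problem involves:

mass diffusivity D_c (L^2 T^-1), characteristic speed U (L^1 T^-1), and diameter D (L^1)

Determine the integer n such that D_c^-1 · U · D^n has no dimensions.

1

Balance the L exponent: (1)·n from D, plus −(2) + (1) = -1 from the rest, must sum to zero.
n − 1 = 0, so n = 1.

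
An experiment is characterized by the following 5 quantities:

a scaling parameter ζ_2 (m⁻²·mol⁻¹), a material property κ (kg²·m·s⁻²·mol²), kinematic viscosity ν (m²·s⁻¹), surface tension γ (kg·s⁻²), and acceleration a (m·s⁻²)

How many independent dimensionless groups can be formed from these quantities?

There are 5 variables and 4 base dimensions (M, L, T, N).
The dimension matrix has rank 4.
Independent dimensionless groups: 5 − 4 = 1.

1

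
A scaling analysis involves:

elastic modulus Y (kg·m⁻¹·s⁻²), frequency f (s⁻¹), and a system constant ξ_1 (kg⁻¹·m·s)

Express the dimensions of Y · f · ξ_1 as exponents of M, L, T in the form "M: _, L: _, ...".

M: 0, L: 0, T: -2

Collect each base-dimension exponent across the product:
  M: (1) + (0) + (-1) = 0
  L: (-1) + (0) + (1) = 0
  T: (-2) + (-1) + (1) = -2
So the dimensions are [T⁻²].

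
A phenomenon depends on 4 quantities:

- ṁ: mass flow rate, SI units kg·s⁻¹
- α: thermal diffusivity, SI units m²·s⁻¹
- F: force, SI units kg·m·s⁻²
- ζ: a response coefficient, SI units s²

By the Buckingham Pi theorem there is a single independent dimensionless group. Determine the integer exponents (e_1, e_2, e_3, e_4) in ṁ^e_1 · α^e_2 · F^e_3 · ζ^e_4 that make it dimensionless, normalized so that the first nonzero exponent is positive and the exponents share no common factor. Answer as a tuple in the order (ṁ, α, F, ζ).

(4, 2, -4, -1)

M: e_1·(1) + e_2·(0) + e_3·(1) + e_4·(0) = 0
L: e_1·(0) + e_2·(2) + e_3·(1) + e_4·(0) = 0
T: e_1·(-1) + e_2·(-1) + e_3·(-2) + e_4·(2) = 0
Solving this homogeneous linear system for the smallest-integer solution (first nonzero entry positive) gives (4, 2, -4, -1).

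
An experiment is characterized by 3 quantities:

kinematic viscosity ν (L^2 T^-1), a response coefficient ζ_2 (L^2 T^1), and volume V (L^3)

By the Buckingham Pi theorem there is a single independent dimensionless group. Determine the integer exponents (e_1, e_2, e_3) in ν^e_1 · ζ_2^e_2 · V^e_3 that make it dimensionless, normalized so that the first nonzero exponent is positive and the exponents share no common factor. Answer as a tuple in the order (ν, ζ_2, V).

L: e_1·(2) + e_2·(2) + e_3·(3) = 0
T: e_1·(-1) + e_2·(1) + e_3·(0) = 0
Solving this homogeneous linear system for the smallest-integer solution (first nonzero entry positive) gives (3, 3, -4).

(3, 3, -4)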